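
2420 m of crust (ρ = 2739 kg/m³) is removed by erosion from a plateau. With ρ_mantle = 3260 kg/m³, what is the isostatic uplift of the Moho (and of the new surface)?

Unloading: uplift u = e ρ_c/ρ_m = 2420 m × 2739/3260 = 2030 m.

2030 m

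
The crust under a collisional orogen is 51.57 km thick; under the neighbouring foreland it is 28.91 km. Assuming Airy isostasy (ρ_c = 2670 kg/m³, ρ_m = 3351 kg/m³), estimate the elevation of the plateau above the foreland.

Excess crust Δ = 51.57 km − 28.91 km = 22.66 km, split between elevation h and root r with h + r = Δ.
Airy balance ρ_c h = (ρ_m − ρ_c) r gives r = h ρ_c/(ρ_m − ρ_c), so h (1 + ρ_c/(ρ_m − ρ_c)) = Δ, i.e. h = Δ (ρ_m − ρ_c)/ρ_m.
h = 22.66 km × 681/3351 = 4.61 km.

4.61 km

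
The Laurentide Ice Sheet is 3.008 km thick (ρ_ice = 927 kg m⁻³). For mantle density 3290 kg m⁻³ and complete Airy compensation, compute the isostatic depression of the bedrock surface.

Isostatic balance requires: the ice load ρ_ice t is balanced by mantle displaced below, ρ_m s.
s = t ρ_ice / ρ_m = 3.008 km × 927/3290 = 0.848 km.

0.848 km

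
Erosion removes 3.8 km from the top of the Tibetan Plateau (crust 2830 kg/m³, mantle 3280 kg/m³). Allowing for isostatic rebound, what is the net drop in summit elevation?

Rebound u = e ρ_c/ρ_m = 3.8 km × 2830/3280 = 3.279 km.
Net surface drop = e − u = 3.8 km − 3.279 km = e (ρ_m − ρ_c)/ρ_m = 0.521 km.

0.521 km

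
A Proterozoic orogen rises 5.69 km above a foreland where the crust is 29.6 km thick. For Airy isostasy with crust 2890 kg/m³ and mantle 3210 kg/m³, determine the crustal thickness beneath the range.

86.7 km

Root depth r = h ρ_c / (ρ_m − ρ_c) = 5.69 km × 2890 / 320 = 51.39 km.
Total thickness = T + h + r = 29.6 km + 5.69 km + 51.39 km = 86.7 km.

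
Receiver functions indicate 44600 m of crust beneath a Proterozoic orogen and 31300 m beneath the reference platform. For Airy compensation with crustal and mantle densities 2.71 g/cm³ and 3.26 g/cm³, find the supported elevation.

Excess crust Δ = 44600 m − 31300 m = 13300 m, split between elevation h and root r with h + r = Δ.
Airy balance ρ_c h = (ρ_m − ρ_c) r gives r = h ρ_c/(ρ_m − ρ_c), so h (1 + ρ_c/(ρ_m − ρ_c)) = Δ, i.e. h = Δ (ρ_m − ρ_c)/ρ_m.
h = 13300 m × 0.55/3.26 = 2240 m.

2240 m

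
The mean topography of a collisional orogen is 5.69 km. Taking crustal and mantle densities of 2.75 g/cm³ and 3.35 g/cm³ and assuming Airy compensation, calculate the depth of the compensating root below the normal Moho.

26.1 km

Isostatic balance requires: the weight of the topography is balanced by the buoyancy of the root, ρ_c h = (ρ_m − ρ_c) r.
r = h · ρ_c / (ρ_m − ρ_c) = 5.69 km × 2.75 / (3.35 − 2.75) = 26.1 km.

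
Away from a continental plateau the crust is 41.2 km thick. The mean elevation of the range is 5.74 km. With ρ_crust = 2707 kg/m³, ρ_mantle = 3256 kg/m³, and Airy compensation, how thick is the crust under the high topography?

75.2 km

Root depth r = h ρ_c / (ρ_m − ρ_c) = 5.74 km × 2707 / 549 = 28.3 km.
Total thickness = T + h + r = 41.2 km + 5.74 km + 28.3 km = 75.2 km.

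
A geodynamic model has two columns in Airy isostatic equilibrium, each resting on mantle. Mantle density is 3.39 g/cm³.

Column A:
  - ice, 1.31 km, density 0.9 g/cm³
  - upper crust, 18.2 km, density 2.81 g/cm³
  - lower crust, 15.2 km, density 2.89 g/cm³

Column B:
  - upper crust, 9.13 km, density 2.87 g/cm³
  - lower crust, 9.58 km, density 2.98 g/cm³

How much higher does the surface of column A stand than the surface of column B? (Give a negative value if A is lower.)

For any compensation level in the mantle, the mantle terms cancel and isostasy reduces to e = (Σt_A − Σt_B) − (Σ(ρt)_A − Σ(ρt)_B) / ρ_m.
Σt_A = 34.71 km; Σt_B = 18.71 km; Σ(ρt)_A = 96.249; Σ(ρt)_B = 54.7515 (in km·g/cm³).
e = (34.71 − 18.71) − (96.249 − 54.7515) / 3.39 = 3.76 km.

3.76 km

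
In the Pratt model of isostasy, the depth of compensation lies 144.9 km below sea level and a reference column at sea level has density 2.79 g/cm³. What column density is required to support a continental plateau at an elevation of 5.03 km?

Pratt balance: ρ_ref D = ρ (D + h).
ρ = ρ_ref D/(D + h) = 2.79 × 144.9 km/(144.9 km + 5.03 km) = 2.7 g/cm³.

2.7 g/cm³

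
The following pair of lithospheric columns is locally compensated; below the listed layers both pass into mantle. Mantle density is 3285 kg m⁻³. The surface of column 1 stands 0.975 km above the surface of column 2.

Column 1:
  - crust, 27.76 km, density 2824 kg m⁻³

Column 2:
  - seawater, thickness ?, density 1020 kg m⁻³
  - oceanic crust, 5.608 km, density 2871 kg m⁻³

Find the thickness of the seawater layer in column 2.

Take the compensation level at the base of the deeper column (depth z_c below the surface of column 1) and equate Σ ρ_i t_i down to z_c; mantle fills any gap and the z_c terms cancel.
Column 1: 27.76×2824 + (z_c − 27.76)×3285
Column 2: 0.975×0 + x×1020 + 5.608×2871 + (z_c − 0.975 − 5.608 − x)×3285
The z_c×3285 term appears on both sides and cancels. Collect the known terms of each column as K = Σ(ρt)_known − 3285 × (depth of known layers): K_1 = 78394.24 − 3285×27.76 = −12797.36; K_2 = 16100.568 − 3285×(0.975 + 5.608) = −5524.587.
Balance: K_1 = K_2 − x×(3285 − 1020), so x = (K_2 − K_1)/(3285 − 1020) = 7272.77/2265 = 3.21 km.

3.21 km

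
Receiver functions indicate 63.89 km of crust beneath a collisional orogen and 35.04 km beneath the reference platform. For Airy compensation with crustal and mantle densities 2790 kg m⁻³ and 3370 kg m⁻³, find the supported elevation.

4.97 km

Excess crust Δ = 63.89 km − 35.04 km = 28.85 km, split between elevation h and root r with h + r = Δ.
Airy balance ρ_c h = (ρ_m − ρ_c) r gives r = h ρ_c/(ρ_m − ρ_c), so h (1 + ρ_c/(ρ_m − ρ_c)) = Δ, i.e. h = Δ (ρ_m − ρ_c)/ρ_m.
h = 28.85 km × 580/3370 = 4.97 km.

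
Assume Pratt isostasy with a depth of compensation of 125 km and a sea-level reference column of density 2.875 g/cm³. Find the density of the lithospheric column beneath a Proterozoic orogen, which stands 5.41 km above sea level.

2.76 g/cm³

Pratt balance: ρ_ref D = ρ (D + h).
ρ = ρ_ref D/(D + h) = 2.875 × 125 km/(125 km + 5.41 km) = 2.76 g/cm³.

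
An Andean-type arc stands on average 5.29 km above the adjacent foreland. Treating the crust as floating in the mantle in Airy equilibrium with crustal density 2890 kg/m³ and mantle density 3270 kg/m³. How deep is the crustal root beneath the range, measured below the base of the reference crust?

In Airy isostatic equilibrium: the weight of the topography is balanced by the buoyancy of the root, ρ_c h = (ρ_m − ρ_c) r.
r = h · ρ_c / (ρ_m − ρ_c) = 5.29 km × 2890 / (3270 − 2890) = 40.2 km.

40.2 km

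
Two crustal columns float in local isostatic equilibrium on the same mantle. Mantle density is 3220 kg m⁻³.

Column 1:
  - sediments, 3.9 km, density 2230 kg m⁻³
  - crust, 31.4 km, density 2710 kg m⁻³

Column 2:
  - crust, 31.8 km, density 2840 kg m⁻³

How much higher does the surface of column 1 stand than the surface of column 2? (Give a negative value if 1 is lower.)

2.42 km

For any compensation level in the mantle, the mantle terms cancel and isostasy reduces to e = (Σt_1 − Σt_2) − (Σ(ρt)_1 − Σ(ρt)_2) / ρ_m.
Σt_1 = 35.3 km; Σt_2 = 31.8 km; Σ(ρt)_1 = 93791; Σ(ρt)_2 = 90312 (in km·kg m⁻³).
e = (35.3 − 31.8) − (93791 − 90312) / 3220 = 2.42 km.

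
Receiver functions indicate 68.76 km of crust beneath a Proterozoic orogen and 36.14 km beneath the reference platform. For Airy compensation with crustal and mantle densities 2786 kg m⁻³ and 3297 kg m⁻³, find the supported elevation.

5.06 km

Excess crust Δ = 68.76 km − 36.14 km = 32.62 km, split between elevation h and root r with h + r = Δ.
Airy balance ρ_c h = (ρ_m − ρ_c) r gives r = h ρ_c/(ρ_m − ρ_c), so h (1 + ρ_c/(ρ_m − ρ_c)) = Δ, i.e. h = Δ (ρ_m − ρ_c)/ρ_m.
h = 32.62 km × 511/3297 = 5.06 km.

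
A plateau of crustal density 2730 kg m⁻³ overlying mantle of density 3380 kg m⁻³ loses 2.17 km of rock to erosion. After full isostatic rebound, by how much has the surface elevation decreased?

Rebound u = e ρ_c/ρ_m = 2.17 km × 2730/3380 = 1.753 km.
Net surface drop = e − u = 2.17 km − 1.753 km = e (ρ_m − ρ_c)/ρ_m = 0.417 km.

0.417 km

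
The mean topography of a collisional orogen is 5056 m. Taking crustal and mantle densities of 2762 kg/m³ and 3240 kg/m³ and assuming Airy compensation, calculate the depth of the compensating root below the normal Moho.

For local isostatic compensation: the weight of the topography is balanced by the buoyancy of the root, ρ_c h = (ρ_m − ρ_c) r.
r = h · ρ_c / (ρ_m − ρ_c) = 5056 m × 2762 / (3240 − 2762) = 29200 m.

29200 m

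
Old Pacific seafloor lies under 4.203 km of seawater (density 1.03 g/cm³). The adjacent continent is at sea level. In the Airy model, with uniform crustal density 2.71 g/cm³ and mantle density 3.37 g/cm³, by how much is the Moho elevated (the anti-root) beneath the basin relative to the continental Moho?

10.7 km

For local isostatic compensation: replacing crust with seawater at the top is compensated by replacing crust with mantle at the base: d (ρ_c − ρ_w) = a (ρ_m − ρ_c).
a = d (ρ_c − ρ_w)/(ρ_m − ρ_c) = 4.203 km × 1.68/0.66 = 10.7 km.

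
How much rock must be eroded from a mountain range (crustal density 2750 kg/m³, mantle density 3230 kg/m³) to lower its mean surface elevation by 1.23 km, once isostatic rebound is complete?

8.28 km

Net drop Δ = e − u = e − e ρ_c/ρ_m = e (ρ_m − ρ_c)/ρ_m.
e = Δ ρ_m/(ρ_m − ρ_c) = 1.23 km × 3230/480 = 8.28 km.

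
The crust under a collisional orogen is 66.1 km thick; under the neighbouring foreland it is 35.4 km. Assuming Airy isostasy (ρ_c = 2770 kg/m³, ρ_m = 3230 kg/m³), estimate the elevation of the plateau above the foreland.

4.37 km

Excess crust Δ = 66.1 km − 35.4 km = 30.7 km, split between elevation h and root r with h + r = Δ.
Airy balance ρ_c h = (ρ_m − ρ_c) r gives r = h ρ_c/(ρ_m − ρ_c), so h (1 + ρ_c/(ρ_m − ρ_c)) = Δ, i.e. h = Δ (ρ_m − ρ_c)/ρ_m.
h = 30.7 km × 460/3230 = 4.37 km.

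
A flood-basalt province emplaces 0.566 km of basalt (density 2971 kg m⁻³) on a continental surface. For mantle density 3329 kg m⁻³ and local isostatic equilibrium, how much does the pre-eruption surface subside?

Subaerial loading: s = t ρ_load / ρ_m.
s = 0.566 km × 2971/3329 = 0.505 km.

0.505 km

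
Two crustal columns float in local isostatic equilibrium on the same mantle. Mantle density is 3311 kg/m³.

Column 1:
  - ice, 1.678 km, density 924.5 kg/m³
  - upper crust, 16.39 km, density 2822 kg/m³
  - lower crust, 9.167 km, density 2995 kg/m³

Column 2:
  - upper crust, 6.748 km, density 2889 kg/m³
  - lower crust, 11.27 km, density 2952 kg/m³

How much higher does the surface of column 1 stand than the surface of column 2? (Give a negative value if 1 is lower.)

For any compensation level in the mantle, the mantle terms cancel and isostasy reduces to e = (Σt_1 − Σt_2) − (Σ(ρt)_1 − Σ(ρt)_2) / ρ_m.
Σt_1 = 27.235 km; Σt_2 = 18.018 km; Σ(ρt)_1 = 75259.056; Σ(ρt)_2 = 52764.012 (in km·kg/m³).
e = (27.235 − 18.018) − (75259.056 − 52764.012) / 3311 = 2.42 km.

2.42 km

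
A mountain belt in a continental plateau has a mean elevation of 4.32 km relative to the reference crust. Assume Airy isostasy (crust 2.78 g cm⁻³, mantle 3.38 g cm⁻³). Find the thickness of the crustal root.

20 km

By Archimedes' principle applied to the lithosphere: the weight of the topography is balanced by the buoyancy of the root, ρ_c h = (ρ_m − ρ_c) r.
r = h · ρ_c / (ρ_m − ρ_c) = 4.32 km × 2.78 / (3.38 − 2.78) = 20 km.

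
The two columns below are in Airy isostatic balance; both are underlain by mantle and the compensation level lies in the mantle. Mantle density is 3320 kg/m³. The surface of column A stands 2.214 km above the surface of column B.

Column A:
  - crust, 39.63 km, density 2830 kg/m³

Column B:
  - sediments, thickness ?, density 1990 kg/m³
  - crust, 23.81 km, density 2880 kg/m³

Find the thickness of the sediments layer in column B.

Take the compensation level at the base of the deeper column (depth z_c below the surface of column A) and equate Σ ρ_i t_i down to z_c; mantle fills any gap and the z_c terms cancel.
Column A: 39.63×2830 + (z_c − 39.63)×3320
Column B: 2.214×0 + x×1990 + 23.81×2880 + (z_c − 2.214 − 23.81 − x)×3320
The z_c×3320 term appears on both sides and cancels. Collect the known terms of each column as K = Σ(ρt)_known − 3320 × (depth of known layers): K_A = 112152.9 − 3320×39.63 = −19418.7; K_B = 68572.8 − 3320×(2.214 + 23.81) = −17826.88.
Balance: K_A = K_B − x×(3320 − 1990), so x = (K_B − K_A)/(3320 − 1990) = 1591.82/1330 = 1.2 km.

1.2 km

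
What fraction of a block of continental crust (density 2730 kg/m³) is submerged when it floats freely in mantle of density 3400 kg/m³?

Submerged fraction = ρ_obj/ρ_fluid = 2730/3400 = 0.803.

0.803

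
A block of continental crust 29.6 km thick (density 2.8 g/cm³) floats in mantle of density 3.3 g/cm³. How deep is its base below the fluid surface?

25.1 km

Draft d = t ρ_obj/ρ_fluid = 29.6 km × 2.8/3.3 = 25.1 km.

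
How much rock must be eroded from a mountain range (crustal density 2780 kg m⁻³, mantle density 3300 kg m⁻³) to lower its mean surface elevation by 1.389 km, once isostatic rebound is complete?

Net drop Δ = e − u = e − e ρ_c/ρ_m = e (ρ_m − ρ_c)/ρ_m.
e = Δ ρ_m/(ρ_m − ρ_c) = 1.389 km × 3300/520 = 8.81 km.

8.81 km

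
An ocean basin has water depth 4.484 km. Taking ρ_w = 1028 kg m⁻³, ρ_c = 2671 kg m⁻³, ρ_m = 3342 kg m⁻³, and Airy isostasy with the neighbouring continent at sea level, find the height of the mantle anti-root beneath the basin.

11 km

Equating mass per unit area of the two columns: replacing crust with seawater at the top is compensated by replacing crust with mantle at the base: d (ρ_c − ρ_w) = a (ρ_m − ρ_c).
a = d (ρ_c − ρ_w)/(ρ_m − ρ_c) = 4.484 km × 1643/671 = 11 km.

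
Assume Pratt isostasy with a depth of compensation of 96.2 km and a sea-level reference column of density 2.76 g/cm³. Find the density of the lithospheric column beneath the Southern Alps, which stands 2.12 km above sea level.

2.7 g/cm³

Pratt balance: ρ_ref D = ρ (D + h).
ρ = ρ_ref D/(D + h) = 2.76 × 96.2 km/(96.2 km + 2.12 km) = 2.7 g/cm³.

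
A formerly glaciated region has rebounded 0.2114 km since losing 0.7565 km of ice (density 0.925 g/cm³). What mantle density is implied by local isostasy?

ρ_m = ρ_ice t / u = 0.925 × 0.7565 km/0.2114 km = 3.31 g/cm³.

3.31 g/cm³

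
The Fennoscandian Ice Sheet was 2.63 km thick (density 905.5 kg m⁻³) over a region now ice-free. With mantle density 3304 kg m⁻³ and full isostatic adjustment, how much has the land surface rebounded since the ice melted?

0.721 km

Removing the load lets mantle flow back in; uplift u satisfies ρ_ice t = ρ_m u.
u = t ρ_ice/ρ_m = 2.63 km × 905.5/3304 = 0.721 km.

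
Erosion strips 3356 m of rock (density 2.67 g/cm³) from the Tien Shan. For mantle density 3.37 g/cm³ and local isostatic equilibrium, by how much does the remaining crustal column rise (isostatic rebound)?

Unloading: uplift u = e ρ_c/ρ_m = 3356 m × 2.67/3.37 = 2660 m.

2660 m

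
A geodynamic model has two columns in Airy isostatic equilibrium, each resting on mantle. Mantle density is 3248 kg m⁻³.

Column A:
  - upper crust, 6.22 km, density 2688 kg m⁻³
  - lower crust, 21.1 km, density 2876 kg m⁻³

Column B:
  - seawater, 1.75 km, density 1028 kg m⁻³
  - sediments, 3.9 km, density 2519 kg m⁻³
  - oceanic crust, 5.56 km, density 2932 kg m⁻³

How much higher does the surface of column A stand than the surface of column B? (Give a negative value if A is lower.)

0.877 km

For any compensation level in the mantle, the mantle terms cancel and isostasy reduces to e = (Σt_A − Σt_B) − (Σ(ρt)_A − Σ(ρt)_B) / ρ_m.
Σt_A = 27.32 km; Σt_B = 11.21 km; Σ(ρt)_A = 77402.96; Σ(ρt)_B = 27925.02 (in km·kg m⁻³).
e = (27.32 − 11.21) − (77402.96 − 27925.02) / 3248 = 0.877 km.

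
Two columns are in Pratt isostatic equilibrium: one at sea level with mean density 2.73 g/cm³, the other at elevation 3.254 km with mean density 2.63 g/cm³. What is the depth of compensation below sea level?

85.6 km

ρ_ref D = ρ (D + h) → D (ρ_ref − ρ) = ρ h.
D = ρ h/(ρ_ref − ρ) = 2.63 × 3.254 km/(2.73 − 2.63) = 85.6 km.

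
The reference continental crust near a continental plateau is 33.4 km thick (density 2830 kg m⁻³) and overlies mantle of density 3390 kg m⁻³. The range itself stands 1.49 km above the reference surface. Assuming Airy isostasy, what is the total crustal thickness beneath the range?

Root depth r = h ρ_c / (ρ_m − ρ_c) = 1.49 km × 2830 / 560 = 7.53 km.
Total thickness = T + h + r = 33.4 km + 1.49 km + 7.53 km = 42.4 km.

42.4 km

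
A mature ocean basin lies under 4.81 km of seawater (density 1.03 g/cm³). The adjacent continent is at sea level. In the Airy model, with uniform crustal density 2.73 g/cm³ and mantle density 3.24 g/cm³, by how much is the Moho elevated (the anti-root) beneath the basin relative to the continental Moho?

16 km

Equating mass per unit area of the two columns: replacing crust with seawater at the top is compensated by replacing crust with mantle at the base: d (ρ_c − ρ_w) = a (ρ_m − ρ_c).
a = d (ρ_c − ρ_w)/(ρ_m − ρ_c) = 4.81 km × 1.7/0.51 = 16 km.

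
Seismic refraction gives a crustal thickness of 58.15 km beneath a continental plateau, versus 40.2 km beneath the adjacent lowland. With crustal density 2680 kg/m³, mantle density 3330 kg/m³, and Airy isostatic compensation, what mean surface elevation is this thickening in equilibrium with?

Excess crust Δ = 58.15 km − 40.2 km = 17.95 km, split between elevation h and root r with h + r = Δ.
Airy balance ρ_c h = (ρ_m − ρ_c) r gives r = h ρ_c/(ρ_m − ρ_c), so h (1 + ρ_c/(ρ_m − ρ_c)) = Δ, i.e. h = Δ (ρ_m − ρ_c)/ρ_m.
h = 17.95 km × 650/3330 = 3.5 km.

3.5 km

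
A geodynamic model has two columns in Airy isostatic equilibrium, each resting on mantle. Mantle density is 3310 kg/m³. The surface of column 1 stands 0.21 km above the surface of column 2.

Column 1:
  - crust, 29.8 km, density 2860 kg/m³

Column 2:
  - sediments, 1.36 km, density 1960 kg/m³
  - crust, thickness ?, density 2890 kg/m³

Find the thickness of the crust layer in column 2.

Take the compensation level at the base of the deeper column (depth z_c below the surface of column 1) and equate Σ ρ_i t_i down to z_c; mantle fills any gap and the z_c terms cancel.
Column 1: 29.8×2860 + (z_c − 29.8)×3310
Column 2: 0.21×0 + 1.36×1960 + x×2890 + (z_c − 0.21 − 1.36 − x)×3310
The z_c×3310 term appears on both sides and cancels. Collect the known terms of each column as K = Σ(ρt)_known − 3310 × (depth of known layers): K_1 = 85228 − 3310×29.8 = −13410; K_2 = 2665.6 − 3310×(0.21 + 1.36) = −2531.1.
Balance: K_1 = K_2 − x×(3310 − 2890), so x = (K_2 − K_1)/(3310 − 2890) = 10878.9/420 = 25.9 km.

25.9 km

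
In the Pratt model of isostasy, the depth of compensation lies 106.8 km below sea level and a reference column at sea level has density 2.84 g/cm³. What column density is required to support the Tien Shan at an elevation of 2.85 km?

Pratt balance: ρ_ref D = ρ (D + h).
ρ = ρ_ref D/(D + h) = 2.84 × 106.8 km/(106.8 km + 2.85 km) = 2.77 g/cm³.

2.77 g/cm³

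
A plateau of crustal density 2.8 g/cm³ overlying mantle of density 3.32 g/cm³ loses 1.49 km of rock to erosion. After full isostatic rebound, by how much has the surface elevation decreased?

Rebound u = e ρ_c/ρ_m = 1.49 km × 2.8/3.32 = 1.257 km.
Net surface drop = e − u = 1.49 km − 1.257 km = e (ρ_m − ρ_c)/ρ_m = 0.233 km.

0.233 km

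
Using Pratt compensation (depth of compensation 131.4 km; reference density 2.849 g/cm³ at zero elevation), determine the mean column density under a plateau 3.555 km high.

Pratt balance: ρ_ref D = ρ (D + h).
ρ = ρ_ref D/(D + h) = 2.849 × 131.4 km/(131.4 km + 3.555 km) = 2.77 g/cm³.

2.77 g/cm³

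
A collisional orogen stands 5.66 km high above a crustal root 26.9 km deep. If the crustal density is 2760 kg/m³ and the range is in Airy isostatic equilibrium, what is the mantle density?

Airy balance: ρ_c h = (ρ_m − ρ_c) r → ρ_m = ρ_c (1 + h/r).
ρ_m = 2760 × (1 + 5.66 km/26.9 km) = 3340 kg/m³.

3340 kg/m³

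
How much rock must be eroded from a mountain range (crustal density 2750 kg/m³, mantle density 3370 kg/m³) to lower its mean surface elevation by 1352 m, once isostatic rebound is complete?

7350 m

Net drop Δ = e − u = e − e ρ_c/ρ_m = e (ρ_m − ρ_c)/ρ_m.
e = Δ ρ_m/(ρ_m − ρ_c) = 1352 m × 3370/620 = 7350 m.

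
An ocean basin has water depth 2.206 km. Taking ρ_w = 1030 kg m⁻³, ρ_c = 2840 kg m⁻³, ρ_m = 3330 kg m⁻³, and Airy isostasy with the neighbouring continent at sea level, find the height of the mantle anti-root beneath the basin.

8.15 km

Equating mass per unit area of the two columns: replacing crust with seawater at the top is compensated by replacing crust with mantle at the base: d (ρ_c − ρ_w) = a (ρ_m − ρ_c).
a = d (ρ_c − ρ_w)/(ρ_m − ρ_c) = 2.206 km × 1810/490 = 8.15 km.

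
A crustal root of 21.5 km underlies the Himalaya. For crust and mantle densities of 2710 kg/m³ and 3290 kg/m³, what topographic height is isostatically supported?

4.6 km

For local isostatic compensation: ρ_c h = (ρ_m − ρ_c) r.
h = r (ρ_m − ρ_c) / ρ_c = 21.5 km × (3290 − 2710) / 2710 = 4.6 km.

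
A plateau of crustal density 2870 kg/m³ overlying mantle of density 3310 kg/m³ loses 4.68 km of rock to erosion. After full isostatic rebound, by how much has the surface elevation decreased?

Rebound u = e ρ_c/ρ_m = 4.68 km × 2870/3310 = 4.058 km.
Net surface drop = e − u = 4.68 km − 4.058 km = e (ρ_m − ρ_c)/ρ_m = 0.622 km.

0.622 km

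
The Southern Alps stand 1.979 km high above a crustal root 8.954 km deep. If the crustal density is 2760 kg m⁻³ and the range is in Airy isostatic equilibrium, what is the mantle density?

3370 kg m⁻³

Airy balance: ρ_c h = (ρ_m − ρ_c) r → ρ_m = ρ_c (1 + h/r).
ρ_m = 2760 × (1 + 1.979 km/8.954 km) = 3370 kg m⁻³.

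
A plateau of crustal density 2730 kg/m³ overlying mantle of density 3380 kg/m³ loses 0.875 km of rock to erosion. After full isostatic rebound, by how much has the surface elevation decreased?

0.168 km

Rebound u = e ρ_c/ρ_m = 0.875 km × 2730/3380 = 0.7067 km.
Net surface drop = e − u = 0.875 km − 0.7067 km = e (ρ_m − ρ_c)/ρ_m = 0.168 km.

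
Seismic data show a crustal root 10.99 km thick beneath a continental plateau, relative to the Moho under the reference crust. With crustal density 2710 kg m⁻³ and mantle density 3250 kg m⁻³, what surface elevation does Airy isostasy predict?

2.19 km

For local isostatic compensation: ρ_c h = (ρ_m − ρ_c) r.
h = r (ρ_m − ρ_c) / ρ_c = 10.99 km × (3250 − 2710) / 2710 = 2.19 km.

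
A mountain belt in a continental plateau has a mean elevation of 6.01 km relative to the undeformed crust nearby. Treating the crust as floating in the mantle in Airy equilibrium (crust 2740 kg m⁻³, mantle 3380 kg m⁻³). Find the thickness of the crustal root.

For local isostatic compensation: the weight of the topography is balanced by the buoyancy of the root, ρ_c h = (ρ_m − ρ_c) r.
r = h · ρ_c / (ρ_m − ρ_c) = 6.01 km × 2740 / (3380 − 2740) = 25.7 km.

25.7 km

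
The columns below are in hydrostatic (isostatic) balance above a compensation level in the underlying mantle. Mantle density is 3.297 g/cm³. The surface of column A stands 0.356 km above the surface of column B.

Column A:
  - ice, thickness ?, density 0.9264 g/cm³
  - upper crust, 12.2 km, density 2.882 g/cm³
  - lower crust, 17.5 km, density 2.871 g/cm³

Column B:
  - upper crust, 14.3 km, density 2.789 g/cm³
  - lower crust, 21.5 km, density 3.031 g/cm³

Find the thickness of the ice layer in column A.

0.691 km

Take the compensation level at the base of the deeper column (depth z_c below the surface of column A) and equate Σ ρ_i t_i down to z_c; mantle fills any gap and the z_c terms cancel.
Column A: x×0.9264 + 12.2×2.882 + 17.5×2.871 + (z_c − 29.7 − x)×3.297
Column B: 0.356×0 + 14.3×2.789 + 21.5×3.031 + (z_c − 0.356 − 35.8)×3.297
The z_c×3.297 term appears on both sides and cancels. Collect the known terms of each column as K = Σ(ρt)_known − 3.297 × (depth of known layers): K_A = 85.4029 − 3.297×29.7 = −12.518; K_B = 105.0492 − 3.297×(0.356 + 35.8) = −14.157132.
Balance: K_A − x×(3.297 − 0.9264) = K_B, so x = (K_A − K_B)/(3.297 − 0.9264) = 1.63913/2.3706 = 0.691 km.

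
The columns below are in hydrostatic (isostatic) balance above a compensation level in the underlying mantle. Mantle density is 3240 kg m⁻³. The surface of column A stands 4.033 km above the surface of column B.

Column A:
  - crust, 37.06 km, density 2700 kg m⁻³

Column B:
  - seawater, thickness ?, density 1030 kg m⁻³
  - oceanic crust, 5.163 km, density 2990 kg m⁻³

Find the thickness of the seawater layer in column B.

2.56 km

Take the compensation level at the base of the deeper column (depth z_c below the surface of column A) and equate Σ ρ_i t_i down to z_c; mantle fills any gap and the z_c terms cancel.
Column A: 37.06×2700 + (z_c − 37.06)×3240
Column B: 4.033×0 + x×1030 + 5.163×2990 + (z_c − 4.033 − 5.163 − x)×3240
The z_c×3240 term appears on both sides and cancels. Collect the known terms of each column as K = Σ(ρt)_known − 3240 × (depth of known layers): K_A = 100062 − 3240×37.06 = −20012.4; K_B = 15437.37 − 3240×(4.033 + 5.163) = −14357.67.
Balance: K_A = K_B − x×(3240 − 1030), so x = (K_B − K_A)/(3240 − 1030) = 5654.73/2210 = 2.56 km.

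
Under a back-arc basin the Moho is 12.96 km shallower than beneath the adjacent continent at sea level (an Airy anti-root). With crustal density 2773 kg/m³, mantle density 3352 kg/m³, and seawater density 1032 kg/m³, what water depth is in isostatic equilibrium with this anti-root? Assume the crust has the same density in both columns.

4.31 km

Replacing a thickness d of crust by seawater at the top must be balanced by replacing crust with mantle at the base: d (ρ_c − ρ_w) = a (ρ_m − ρ_c).
d = a (ρ_m − ρ_c)/(ρ_c − ρ_w) = 12.96 km × 579/1741 = 4.31 km.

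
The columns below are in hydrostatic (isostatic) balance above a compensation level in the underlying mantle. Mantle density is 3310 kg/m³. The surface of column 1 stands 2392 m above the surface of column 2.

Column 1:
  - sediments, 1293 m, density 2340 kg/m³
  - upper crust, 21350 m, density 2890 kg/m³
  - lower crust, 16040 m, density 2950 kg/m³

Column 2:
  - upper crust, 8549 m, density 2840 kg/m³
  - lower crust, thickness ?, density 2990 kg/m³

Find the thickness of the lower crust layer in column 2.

Take the compensation level at the base of the deeper column (depth z_c below the surface of column 1) and equate Σ ρ_i t_i down to z_c; mantle fills any gap and the z_c terms cancel.
Column 1: 1293×2340 + 21350×2890 + 16040×2950 + (z_c − 38683)×3310
Column 2: 2392×0 + 8549×2840 + x×2990 + (z_c − 2392 − 8549 − x)×3310
The z_c×3310 term appears on both sides and cancels. Collect the known terms of each column as K = Σ(ρt)_known − 3310 × (depth of known layers): K_1 = 112045120 − 3310×38683 = −15995610; K_2 = 24279160 − 3310×(2392 + 8549) = −11935550.
Balance: K_1 = K_2 − x×(3310 − 2990), so x = (K_2 − K_1)/(3310 − 2990) = 4060060/320 = 12700 m.

12700 m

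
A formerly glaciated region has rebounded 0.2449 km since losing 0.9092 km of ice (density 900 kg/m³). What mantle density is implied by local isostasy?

ρ_m = ρ_ice t / u = 900 × 0.9092 km/0.2449 km = 3340 kg/m³.

3340 kg/m³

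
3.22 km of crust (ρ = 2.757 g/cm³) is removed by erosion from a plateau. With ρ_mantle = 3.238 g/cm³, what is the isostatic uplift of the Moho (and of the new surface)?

2.74 km

Unloading: uplift u = e ρ_c/ρ_m = 3.22 km × 2.757/3.238 = 2.74 km.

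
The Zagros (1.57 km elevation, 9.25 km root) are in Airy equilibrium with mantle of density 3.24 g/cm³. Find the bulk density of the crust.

2.77 g/cm³

ρ_c h = (ρ_m − ρ_c) r → ρ_c (h + r) = ρ_m r → ρ_c = ρ_m r / (h + r).
ρ_c = 3.24 × 9.25 km / (1.57 km + 9.25 km) = 2.77 g/cm³.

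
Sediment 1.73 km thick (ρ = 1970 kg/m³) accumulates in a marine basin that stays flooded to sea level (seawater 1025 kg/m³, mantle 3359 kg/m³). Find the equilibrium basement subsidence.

Submarine loading: the sediment displaces seawater, and the subsidence is in turn flooded, so s (ρ_m − ρ_w) = t (ρ_sed − ρ_w).
s = 1.73 km × (1970 − 1025) / (3359 − 1025) = 0.7 km.

0.7 km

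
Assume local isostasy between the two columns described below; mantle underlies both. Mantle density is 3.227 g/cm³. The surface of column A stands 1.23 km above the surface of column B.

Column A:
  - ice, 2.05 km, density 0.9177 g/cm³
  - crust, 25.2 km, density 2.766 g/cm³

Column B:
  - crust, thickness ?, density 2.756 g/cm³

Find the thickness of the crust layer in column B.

Take the compensation level at the base of the deeper column (depth z_c below the surface of column A) and equate Σ ρ_i t_i down to z_c; mantle fills any gap and the z_c terms cancel.
Column A: 2.05×0.9177 + 25.2×2.766 + (z_c − 27.25)×3.227
Column B: 1.23×0 + x×2.756 + (z_c − 1.23 − 0 − x)×3.227
The z_c×3.227 term appears on both sides and cancels. Collect the known terms of each column as K = Σ(ρt)_known − 3.227 × (depth of known layers): K_A = 71.584485 − 3.227×27.25 = −16.351265; K_B = 0 − 3.227×(1.23 + 0) = −3.96921.
Balance: K_A = K_B − x×(3.227 − 2.756), so x = (K_B − K_A)/(3.227 − 2.756) = 12.3821/0.471 = 26.3 km.

26.3 km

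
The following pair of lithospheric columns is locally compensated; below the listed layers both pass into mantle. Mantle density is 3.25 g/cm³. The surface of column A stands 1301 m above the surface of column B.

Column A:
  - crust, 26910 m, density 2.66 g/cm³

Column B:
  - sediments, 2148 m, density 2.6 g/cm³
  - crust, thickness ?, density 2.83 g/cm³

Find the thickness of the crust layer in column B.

Take the compensation level at the base of the deeper column (depth z_c below the surface of column A) and equate Σ ρ_i t_i down to z_c; mantle fills any gap and the z_c terms cancel.
Column A: 26910×2.66 + (z_c − 26910)×3.25
Column B: 1301×0 + 2148×2.6 + x×2.83 + (z_c − 1301 − 2148 − x)×3.25
The z_c×3.25 term appears on both sides and cancels. Collect the known terms of each column as K = Σ(ρt)_known − 3.25 × (depth of known layers): K_A = 71580.6 − 3.25×26910 = −15876.9; K_B = 5584.8 − 3.25×(1301 + 2148) = −5624.45.
Balance: K_A = K_B − x×(3.25 − 2.83), so x = (K_B − K_A)/(3.25 − 2.83) = 10252.5/0.42 = 24400 m.

24400 m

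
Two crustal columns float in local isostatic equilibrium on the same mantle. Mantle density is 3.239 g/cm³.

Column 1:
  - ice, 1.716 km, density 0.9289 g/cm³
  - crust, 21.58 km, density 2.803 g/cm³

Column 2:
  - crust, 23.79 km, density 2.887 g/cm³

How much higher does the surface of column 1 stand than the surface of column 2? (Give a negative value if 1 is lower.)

1.54 km

For any compensation level in the mantle, the mantle terms cancel and isostasy reduces to e = (Σt_1 − Σt_2) − (Σ(ρt)_1 − Σ(ρt)_2) / ρ_m.
Σt_1 = 23.296 km; Σt_2 = 23.79 km; Σ(ρt)_1 = 62.0827324; Σ(ρt)_2 = 68.68173 (in km·g/cm³).
e = (23.296 − 23.79) − (62.0827324 − 68.68173) / 3.239 = 1.54 km.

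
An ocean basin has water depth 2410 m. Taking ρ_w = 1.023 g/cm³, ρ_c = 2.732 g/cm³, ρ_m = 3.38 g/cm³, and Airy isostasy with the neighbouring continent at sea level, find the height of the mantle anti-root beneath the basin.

For local isostatic compensation: replacing crust with seawater at the top is compensated by replacing crust with mantle at the base: d (ρ_c − ρ_w) = a (ρ_m − ρ_c).
a = d (ρ_c − ρ_w)/(ρ_m − ρ_c) = 2410 m × 1.709/0.648 = 6360 m.

6360 m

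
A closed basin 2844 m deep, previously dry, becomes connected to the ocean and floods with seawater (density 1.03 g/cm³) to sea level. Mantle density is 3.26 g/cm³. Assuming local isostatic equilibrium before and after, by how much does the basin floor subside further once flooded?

1310 m

After flooding the water column is d + s deep. Its weight must equal the weight of mantle displaced by the extra subsidence s: (d + s) ρ_w = s ρ_m.
s = d ρ_w / (ρ_m − ρ_w) = 2844 m × 1.03/(3.26 − 1.03) = 1310 m.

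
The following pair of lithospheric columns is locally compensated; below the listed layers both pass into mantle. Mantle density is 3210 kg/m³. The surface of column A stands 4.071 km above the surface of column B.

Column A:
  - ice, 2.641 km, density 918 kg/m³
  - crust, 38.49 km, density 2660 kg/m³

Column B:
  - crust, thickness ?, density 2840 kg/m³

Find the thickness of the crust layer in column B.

Take the compensation level at the base of the deeper column (depth z_c below the surface of column A) and equate Σ ρ_i t_i down to z_c; mantle fills any gap and the z_c terms cancel.
Column A: 2.641×918 + 38.49×2660 + (z_c − 41.131)×3210
Column B: 4.071×0 + x×2840 + (z_c − 4.071 − 0 − x)×3210
The z_c×3210 term appears on both sides and cancels. Collect the known terms of each column as K = Σ(ρt)_known − 3210 × (depth of known layers): K_A = 104807.838 − 3210×41.131 = −27222.672; K_B = 0 − 3210×(4.071 + 0) = −13067.91.
Balance: K_A = K_B − x×(3210 − 2840), so x = (K_B − K_A)/(3210 − 2840) = 14154.8/370 = 38.3 km.

38.3 km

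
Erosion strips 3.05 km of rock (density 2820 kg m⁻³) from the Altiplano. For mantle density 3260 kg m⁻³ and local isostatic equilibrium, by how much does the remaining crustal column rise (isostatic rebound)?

Unloading: uplift u = e ρ_c/ρ_m = 3.05 km × 2820/3260 = 2.64 km.

2.64 km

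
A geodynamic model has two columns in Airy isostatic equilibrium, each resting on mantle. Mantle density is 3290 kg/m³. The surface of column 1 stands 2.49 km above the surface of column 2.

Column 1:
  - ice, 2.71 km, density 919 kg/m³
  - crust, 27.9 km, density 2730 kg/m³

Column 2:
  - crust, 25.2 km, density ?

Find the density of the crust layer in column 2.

Take the compensation level at the base of the deeper column (depth z_c below the surface of column 1) and equate Σ ρ_i t_i down to z_c; mantle fills any gap and the z_c terms cancel.
Column 1: 2.71×919 + 27.9×2730 + (z_c − 30.61)×3290
Column 2: 2.49×0 + 25.2×ρ + (z_c − 2.49 − 25.2)×3290
The z_c×3290 term appears on both sides and cancels. Collect the known terms of each column as K = Σ(ρt)_known − 3290 × (depth of known layers): K_1 = 78657.49 − 3290×30.61 = −22049.41; K_2 = 0 − 3290×(2.49 + 25.2) = −91100.1.
Balance: K_1 = K_2 + 25.2×ρ, so ρ = (K_1 − K_2)/25.2 = 69050.7/25.2 = 2740 kg/m³.

2740 kg/m³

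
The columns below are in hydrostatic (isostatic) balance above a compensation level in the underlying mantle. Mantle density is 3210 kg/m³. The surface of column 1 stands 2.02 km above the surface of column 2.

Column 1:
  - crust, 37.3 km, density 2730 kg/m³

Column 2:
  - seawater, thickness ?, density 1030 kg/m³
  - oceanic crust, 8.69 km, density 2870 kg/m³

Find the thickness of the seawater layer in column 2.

Take the compensation level at the base of the deeper column (depth z_c below the surface of column 1) and equate Σ ρ_i t_i down to z_c; mantle fills any gap and the z_c terms cancel.
Column 1: 37.3×2730 + (z_c − 37.3)×3210
Column 2: 2.02×0 + x×1030 + 8.69×2870 + (z_c − 2.02 − 8.69 − x)×3210
The z_c×3210 term appears on both sides and cancels. Collect the known terms of each column as K = Σ(ρt)_known − 3210 × (depth of known layers): K_1 = 101829 − 3210×37.3 = −17904; K_2 = 24940.3 − 3210×(2.02 + 8.69) = −9438.8.
Balance: K_1 = K_2 − x×(3210 − 1030), so x = (K_2 − K_1)/(3210 − 1030) = 8465.2/2180 = 3.88 km.

3.88 km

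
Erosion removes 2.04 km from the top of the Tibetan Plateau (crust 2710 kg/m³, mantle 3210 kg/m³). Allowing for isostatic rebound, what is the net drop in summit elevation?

0.318 km

Rebound u = e ρ_c/ρ_m = 2.04 km × 2710/3210 = 1.722 km.
Net surface drop = e − u = 2.04 km − 1.722 km = e (ρ_m − ρ_c)/ρ_m = 0.318 km.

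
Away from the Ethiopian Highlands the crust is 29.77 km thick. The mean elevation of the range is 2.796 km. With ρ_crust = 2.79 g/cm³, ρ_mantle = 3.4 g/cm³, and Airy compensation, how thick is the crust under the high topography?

45.4 km

Root depth r = h ρ_c / (ρ_m − ρ_c) = 2.796 km × 2.79 / 0.61 = 12.79 km.
Total thickness = T + h + r = 29.77 km + 2.796 km + 12.79 km = 45.4 km.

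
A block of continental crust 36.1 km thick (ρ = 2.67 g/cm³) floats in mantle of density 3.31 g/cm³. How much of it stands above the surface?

Floating equilibrium: submerged depth d = t ρ_obj/ρ_fluid = 36.1 km × 2.67/3.31 = 29.12 km.
Freeboard = t − d = 36.1 km − 29.12 km = 6.98 km.

6.98 km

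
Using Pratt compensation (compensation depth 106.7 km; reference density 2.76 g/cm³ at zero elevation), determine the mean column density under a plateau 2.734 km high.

Pratt balance: ρ_ref D = ρ (D + h).
ρ = ρ_ref D/(D + h) = 2.76 × 106.7 km/(106.7 km + 2.734 km) = 2.69 g/cm³.

2.69 g/cm³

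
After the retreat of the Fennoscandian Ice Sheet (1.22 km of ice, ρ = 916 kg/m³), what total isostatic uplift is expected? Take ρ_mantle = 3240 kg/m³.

0.345 km

Removing the load lets mantle flow back in; uplift u satisfies ρ_ice t = ρ_m u.
u = t ρ_ice/ρ_m = 1.22 km × 916/3240 = 0.345 km.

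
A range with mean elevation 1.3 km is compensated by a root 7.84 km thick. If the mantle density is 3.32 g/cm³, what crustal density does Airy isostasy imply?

ρ_c h = (ρ_m − ρ_c) r → ρ_c (h + r) = ρ_m r → ρ_c = ρ_m r / (h + r).
ρ_c = 3.32 × 7.84 km / (1.3 km + 7.84 km) = 2.85 g/cm³.

2.85 g/cm³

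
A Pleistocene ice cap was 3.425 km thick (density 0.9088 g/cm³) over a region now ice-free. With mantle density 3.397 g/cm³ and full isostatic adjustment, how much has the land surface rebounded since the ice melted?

Removing the load lets mantle flow back in; uplift u satisfies ρ_ice t = ρ_m u.
u = t ρ_ice/ρ_m = 3.425 km × 0.9088/3.397 = 0.916 km.

0.916 km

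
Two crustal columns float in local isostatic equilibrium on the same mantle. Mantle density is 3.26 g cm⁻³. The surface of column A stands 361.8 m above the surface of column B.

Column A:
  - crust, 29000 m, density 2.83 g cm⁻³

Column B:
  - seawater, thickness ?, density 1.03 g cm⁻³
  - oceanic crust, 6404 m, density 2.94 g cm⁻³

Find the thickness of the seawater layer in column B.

4140 m

Take the compensation level at the base of the deeper column (depth z_c below the surface of column A) and equate Σ ρ_i t_i down to z_c; mantle fills any gap and the z_c terms cancel.
Column A: 29000×2.83 + (z_c − 29000)×3.26
Column B: 361.8×0 + x×1.03 + 6404×2.94 + (z_c − 361.8 − 6404 − x)×3.26
The z_c×3.26 term appears on both sides and cancels. Collect the known terms of each column as K = Σ(ρt)_known − 3.26 × (depth of known layers): K_A = 82070 − 3.26×29000 = −12470; K_B = 18827.76 − 3.26×(361.8 + 6404) = −3228.748.
Balance: K_A = K_B − x×(3.26 − 1.03), so x = (K_B − K_A)/(3.26 − 1.03) = 9241.25/2.23 = 4140 m.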